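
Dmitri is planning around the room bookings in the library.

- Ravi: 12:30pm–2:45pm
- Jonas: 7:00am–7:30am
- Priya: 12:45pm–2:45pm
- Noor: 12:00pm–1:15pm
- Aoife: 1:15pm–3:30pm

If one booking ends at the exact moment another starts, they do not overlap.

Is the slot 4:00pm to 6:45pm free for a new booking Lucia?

Jonas: ends 7:30am at or before Lucia starts 4:00pm → clear.
Noor: ends 1:15pm at or before Lucia starts 4:00pm → clear.
Ravi: ends 2:45pm at or before Lucia starts 4:00pm → clear.
Priya: ends 2:45pm at or before Lucia starts 4:00pm → clear.
Aoife: ends 3:30pm at or before Lucia starts 4:00pm → clear.

Yes — the slot is free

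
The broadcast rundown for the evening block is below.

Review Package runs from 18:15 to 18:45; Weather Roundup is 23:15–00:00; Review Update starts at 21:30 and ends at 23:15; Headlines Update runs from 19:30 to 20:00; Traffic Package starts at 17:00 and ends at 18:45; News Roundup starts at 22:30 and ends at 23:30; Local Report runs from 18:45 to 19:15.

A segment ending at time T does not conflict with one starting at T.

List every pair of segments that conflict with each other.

News Roundup & Review Update, News Roundup & Weather Roundup, Review Package & Traffic Package

Sorted by start: Traffic Package, Review Package, Local Report, Headlines Update, Review Update, News Roundup, Weather Roundup.
Review Package starts before Traffic Package ends → Traffic Package and Review Package overlap.
Local Report starts exactly when Traffic Package ends (back-to-back, no overlap); Traffic Package is clear from here.
Local Report starts exactly when Review Package ends (back-to-back, no overlap); Review Package is clear from here.
Headlines Update starts after Local Report ends; Local Report is clear from here.
Review Update starts after Headlines Update ends; Headlines Update is clear from here.
News Roundup starts before Review Update ends → Review Update and News Roundup overlap.
Weather Roundup starts exactly when Review Update ends (back-to-back, no overlap).
Weather Roundup starts before News Roundup ends → News Roundup and Weather Roundup overlap.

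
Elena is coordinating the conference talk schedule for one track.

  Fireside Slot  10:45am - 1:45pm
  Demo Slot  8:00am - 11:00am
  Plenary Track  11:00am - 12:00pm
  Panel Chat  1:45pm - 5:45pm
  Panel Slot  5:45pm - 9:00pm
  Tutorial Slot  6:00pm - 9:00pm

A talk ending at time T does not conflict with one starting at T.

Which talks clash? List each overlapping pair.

Demo Slot & Fireside Slot, Fireside Slot & Plenary Track, Panel Slot & Tutorial Slot

Sorted by start: Demo Slot, Fireside Slot, Plenary Track, Panel Chat, Panel Slot, Tutorial Slot.
Fireside Slot starts before Demo Slot ends → Demo Slot and Fireside Slot overlap.
Plenary Track starts exactly when Demo Slot ends (back-to-back, no overlap); Demo Slot is clear from here.
Plenary Track starts before Fireside Slot ends → Fireside Slot and Plenary Track overlap.
Panel Chat starts exactly when Fireside Slot ends (back-to-back, no overlap); Fireside Slot is clear from here.
Panel Chat starts after Plenary Track ends; Plenary Track is clear from here.
Panel Slot starts exactly when Panel Chat ends (back-to-back, no overlap); Panel Chat is clear from here.
Tutorial Slot starts before Panel Slot ends → Panel Slot and Tutorial Slot overlap.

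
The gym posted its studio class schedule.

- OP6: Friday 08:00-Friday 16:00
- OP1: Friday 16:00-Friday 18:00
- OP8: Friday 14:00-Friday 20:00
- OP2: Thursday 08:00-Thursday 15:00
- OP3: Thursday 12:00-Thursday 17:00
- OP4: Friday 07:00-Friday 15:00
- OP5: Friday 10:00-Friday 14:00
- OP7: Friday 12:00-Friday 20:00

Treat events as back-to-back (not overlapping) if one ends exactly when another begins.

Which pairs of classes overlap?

OP1 & OP7, OP1 & OP8, OP2 & OP3, OP4 & OP5, OP4 & OP6, OP4 & OP7, OP4 & OP8, OP5 & OP6, OP5 & OP7, OP6 & OP7, OP6 & OP8, OP7 & OP8

Sorted by start: OP2, OP3, OP4, OP6, OP5, OP7, OP8, OP1.
OP3 starts before OP2 ends → OP2 and OP3 overlap.
OP4 starts after OP2 ends, so nothing later overlaps OP2 either.
OP4 starts after OP3 ends, so nothing later overlaps OP3 either.
OP6 starts before OP4 ends → OP4 and OP6 overlap.
OP5 starts before OP4 ends → OP4 and OP5 overlap.
OP7 starts before OP4 ends → OP4 and OP7 overlap.
OP8 starts before OP4 ends → OP4 and OP8 overlap.
OP1 starts after OP4 ends.
OP5 starts before OP6 ends → OP6 and OP5 overlap.
OP7 starts before OP6 ends → OP6 and OP7 overlap.
OP8 starts before OP6 ends → OP6 and OP8 overlap.
OP1 starts exactly when OP6 ends (back-to-back, no overlap).
OP7 starts before OP5 ends → OP5 and OP7 overlap.
OP8 starts exactly when OP5 ends (back-to-back, no overlap), so nothing later overlaps OP5 either.
OP8 starts before OP7 ends → OP7 and OP8 overlap.
OP1 starts before OP7 ends → OP7 and OP1 overlap.
OP1 starts before OP8 ends → OP8 and OP1 overlap.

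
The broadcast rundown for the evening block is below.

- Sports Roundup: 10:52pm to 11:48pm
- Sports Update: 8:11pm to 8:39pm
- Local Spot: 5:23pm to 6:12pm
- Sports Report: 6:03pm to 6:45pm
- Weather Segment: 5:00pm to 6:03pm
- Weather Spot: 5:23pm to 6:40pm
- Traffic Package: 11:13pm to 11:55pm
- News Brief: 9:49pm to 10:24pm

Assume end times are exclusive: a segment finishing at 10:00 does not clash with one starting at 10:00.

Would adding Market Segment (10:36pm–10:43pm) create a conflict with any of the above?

No — it doesn't clash with anything

Weather Segment: ends 6:03pm at or before Market Segment starts 10:36pm → clear.
Weather Spot: ends 6:40pm at or before Market Segment starts 10:36pm → clear.
Local Spot: ends 6:12pm at or before Market Segment starts 10:36pm → clear.
Sports Report: ends 6:45pm at or before Market Segment starts 10:36pm → clear.
Sports Update: ends 8:39pm at or before Market Segment starts 10:36pm → clear.
News Brief: ends 10:24pm at or before Market Segment starts 10:36pm → clear.
Sports Roundup: starts 10:52pm at or after Market Segment ends 10:43pm → clear.
Traffic Package: starts 11:13pm at or after Market Segment ends 10:43pm → clear.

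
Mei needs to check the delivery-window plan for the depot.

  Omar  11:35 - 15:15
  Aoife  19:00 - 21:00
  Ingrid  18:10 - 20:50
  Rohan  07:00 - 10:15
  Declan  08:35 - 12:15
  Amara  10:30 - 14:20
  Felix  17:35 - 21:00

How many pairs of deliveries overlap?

Sorted by start: Rohan, Declan, Amara, Omar, Felix, Ingrid, Aoife.
Declan starts before Rohan ends → Rohan and Declan overlap.
Amara starts after Rohan ends — done with Rohan.
Amara starts before Declan ends → Declan and Amara overlap.
Omar starts before Declan ends → Declan and Omar overlap.
Felix starts after Declan ends — done with Declan.
Omar starts before Amara ends → Amara and Omar overlap.
Felix starts after Amara ends — done with Amara.
Felix starts after Omar ends — done with Omar.
Ingrid starts before Felix ends → Felix and Ingrid overlap.
Aoife starts before Felix ends → Felix and Aoife overlap.
Aoife starts before Ingrid ends → Ingrid and Aoife overlap.
Overlapping pairs: Amara & Declan, Amara & Omar, Aoife & Felix, Aoife & Ingrid, Declan & Omar, Declan & Rohan, Felix & Ingrid — 7 in total.

7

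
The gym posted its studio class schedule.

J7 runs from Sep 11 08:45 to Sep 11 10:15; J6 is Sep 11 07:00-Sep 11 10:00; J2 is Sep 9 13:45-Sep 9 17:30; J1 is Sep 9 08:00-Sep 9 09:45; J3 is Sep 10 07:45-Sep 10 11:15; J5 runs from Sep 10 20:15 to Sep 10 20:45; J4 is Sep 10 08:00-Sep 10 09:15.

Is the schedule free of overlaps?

No

Two intervals overlap when each starts before the other ends.
Sorted by start: J1, J2, J3, J4, J5, J6, J7.
J2 starts after J1 ends — done with J1.
J3 starts after J2 ends — done with J2.
J4 starts before J3 ends → J3 and J4 overlap.
That's a conflict, so the schedule is not conflict-free.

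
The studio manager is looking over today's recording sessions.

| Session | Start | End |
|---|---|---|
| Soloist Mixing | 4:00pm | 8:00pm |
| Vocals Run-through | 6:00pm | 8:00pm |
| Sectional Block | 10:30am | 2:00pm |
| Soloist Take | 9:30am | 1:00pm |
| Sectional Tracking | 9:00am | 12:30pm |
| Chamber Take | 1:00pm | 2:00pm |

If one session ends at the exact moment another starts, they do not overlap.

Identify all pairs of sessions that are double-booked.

Sorted by start: Sectional Tracking, Soloist Take, Sectional Block, Chamber Take, Soloist Mixing, Vocals Run-through.
Soloist Take starts before Sectional Tracking ends → Sectional Tracking and Soloist Take overlap.
Sectional Block starts before Sectional Tracking ends → Sectional Tracking and Sectional Block overlap.
Chamber Take starts after Sectional Tracking ends — done with Sectional Tracking.
Sectional Block starts before Soloist Take ends → Soloist Take and Sectional Block overlap.
Chamber Take starts exactly when Soloist Take ends (back-to-back, no overlap) — done with Soloist Take.
Chamber Take starts before Sectional Block ends → Sectional Block and Chamber Take overlap.
Soloist Mixing starts after Sectional Block ends — done with Sectional Block.
Soloist Mixing starts after Chamber Take ends — done with Chamber Take.
Vocals Run-through starts before Soloist Mixing ends → Soloist Mixing and Vocals Run-through overlap.

Chamber Take & Sectional Block, Sectional Block & Sectional Tracking, Sectional Block & Soloist Take, Sectional Tracking & Soloist Take, Soloist Mixing & Vocals Run-through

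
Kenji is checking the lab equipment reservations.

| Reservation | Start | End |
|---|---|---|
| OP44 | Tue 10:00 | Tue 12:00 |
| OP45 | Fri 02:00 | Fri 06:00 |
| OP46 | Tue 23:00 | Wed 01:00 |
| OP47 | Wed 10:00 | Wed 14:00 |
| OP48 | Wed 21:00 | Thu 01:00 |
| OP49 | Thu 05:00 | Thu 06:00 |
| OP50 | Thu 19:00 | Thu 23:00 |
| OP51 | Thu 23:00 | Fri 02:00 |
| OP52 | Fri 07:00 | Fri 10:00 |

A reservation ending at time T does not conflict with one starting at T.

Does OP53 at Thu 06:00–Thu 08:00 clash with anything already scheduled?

OP44: ends Tue 12:00 at or before OP53 starts Thu 06:00 → clear.
OP46: ends Wed 01:00 at or before OP53 starts Thu 06:00 → clear.
OP47: ends Wed 14:00 at or before OP53 starts Thu 06:00 → clear.
OP48: ends Thu 01:00 at or before OP53 starts Thu 06:00 → clear.
OP49: ends Thu 06:00 at or before OP53 starts Thu 06:00 → clear.
OP50: starts Thu 19:00 at or after OP53 ends Thu 08:00 → clear.
OP51: starts Thu 23:00 at or after OP53 ends Thu 08:00 → clear.
OP45: starts Fri 02:00 at or after OP53 ends Thu 08:00 → clear.
OP52: starts Fri 07:00 at or after OP53 ends Thu 08:00 → clear.

No — it doesn't clash with anything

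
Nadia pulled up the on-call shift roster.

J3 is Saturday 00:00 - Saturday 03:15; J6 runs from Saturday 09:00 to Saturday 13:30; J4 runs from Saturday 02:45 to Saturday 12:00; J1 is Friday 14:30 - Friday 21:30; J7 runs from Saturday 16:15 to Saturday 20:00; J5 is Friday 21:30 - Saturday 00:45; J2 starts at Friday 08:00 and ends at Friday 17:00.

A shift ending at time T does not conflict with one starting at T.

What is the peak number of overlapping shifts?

2

Sweep the timeline, counting +1 at each start and −1 at each end (ends before starts at a tie):
Friday 08:00 start J2 → 1
Friday 14:30 start J1 → 2
Friday 17:00 end J2 → 1
Friday 21:30 end J1 → 0
Friday 21:30 start J5 → 1
Saturday 00:00 start J3 → 2
Saturday 00:45 end J5 → 1
Saturday 02:45 start J4 → 2
Saturday 03:15 end J3 → 1
Saturday 09:00 start J6 → 2
Saturday 12:00 end J4 → 1
Saturday 13:30 end J6 → 0
Saturday 16:15 start J7 → 1
Saturday 20:00 end J7 → 0
Peak is 2, at Friday 14:30 (J1, J2).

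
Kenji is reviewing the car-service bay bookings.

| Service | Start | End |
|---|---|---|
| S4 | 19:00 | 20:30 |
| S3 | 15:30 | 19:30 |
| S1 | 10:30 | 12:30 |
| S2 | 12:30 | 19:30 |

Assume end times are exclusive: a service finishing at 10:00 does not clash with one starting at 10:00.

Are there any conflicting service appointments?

Yes

Sorted by start: S1, S2, S3, S4.
S2 starts exactly when S1 ends (back-to-back, no overlap), so S1 has no further overlaps.
S3 starts before S2 ends → S2 and S3 overlap.
That's a conflict, so the schedule is not conflict-free.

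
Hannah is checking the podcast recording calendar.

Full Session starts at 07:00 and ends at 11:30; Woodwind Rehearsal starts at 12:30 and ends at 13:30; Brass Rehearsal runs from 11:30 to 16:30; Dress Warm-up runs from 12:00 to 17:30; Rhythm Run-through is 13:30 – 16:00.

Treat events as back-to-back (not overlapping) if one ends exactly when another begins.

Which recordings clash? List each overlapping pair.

Sorted by start: Full Session, Brass Rehearsal, Dress Warm-up, Woodwind Rehearsal, Rhythm Run-through.
Brass Rehearsal starts exactly when Full Session ends (back-to-back, no overlap), so Full Session has no further overlaps.
Dress Warm-up starts before Brass Rehearsal ends → Brass Rehearsal and Dress Warm-up overlap.
Woodwind Rehearsal starts before Brass Rehearsal ends → Brass Rehearsal and Woodwind Rehearsal overlap.
Rhythm Run-through starts before Brass Rehearsal ends → Brass Rehearsal and Rhythm Run-through overlap.
Woodwind Rehearsal starts before Dress Warm-up ends → Dress Warm-up and Woodwind Rehearsal overlap.
Rhythm Run-through starts before Dress Warm-up ends → Dress Warm-up and Rhythm Run-through overlap.
Rhythm Run-through starts exactly when Woodwind Rehearsal ends (back-to-back, no overlap).

Brass Rehearsal & Dress Warm-up, Brass Rehearsal & Rhythm Run-through, Brass Rehearsal & Woodwind Rehearsal, Dress Warm-up & Rhythm Run-through, Dress Warm-up & Woodwind Rehearsal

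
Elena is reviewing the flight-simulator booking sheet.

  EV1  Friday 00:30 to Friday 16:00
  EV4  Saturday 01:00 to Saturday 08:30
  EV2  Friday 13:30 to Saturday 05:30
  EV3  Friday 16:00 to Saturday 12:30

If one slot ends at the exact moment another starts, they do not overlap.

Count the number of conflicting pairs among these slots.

Sorted by start: EV1, EV2, EV3, EV4.
EV2 starts before EV1 ends → EV1 and EV2 overlap.
EV3 starts exactly when EV1 ends (back-to-back, no overlap) — done with EV1.
EV3 starts before EV2 ends → EV2 and EV3 overlap.
EV4 starts before EV2 ends → EV2 and EV4 overlap.
EV4 starts before EV3 ends → EV3 and EV4 overlap.
Overlapping pairs: EV1 & EV2, EV2 & EV3, EV2 & EV4, EV3 & EV4 — 4 in total.

4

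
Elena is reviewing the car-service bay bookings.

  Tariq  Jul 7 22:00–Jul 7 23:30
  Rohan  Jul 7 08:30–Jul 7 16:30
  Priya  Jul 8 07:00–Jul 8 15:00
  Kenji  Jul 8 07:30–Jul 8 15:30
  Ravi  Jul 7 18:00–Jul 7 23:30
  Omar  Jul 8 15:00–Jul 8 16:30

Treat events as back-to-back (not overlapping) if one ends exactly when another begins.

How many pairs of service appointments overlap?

Sorted by start: Rohan, Ravi, Tariq, Priya, Kenji, Omar.
Ravi starts after Rohan ends, so nothing later overlaps Rohan either.
Tariq starts before Ravi ends → Ravi and Tariq overlap.
Priya starts after Ravi ends, so nothing later overlaps Ravi either.
Priya starts after Tariq ends, so nothing later overlaps Tariq either.
Kenji starts before Priya ends → Priya and Kenji overlap.
Omar starts exactly when Priya ends (back-to-back, no overlap).
Omar starts before Kenji ends → Kenji and Omar overlap.
Overlapping pairs: Kenji & Omar, Kenji & Priya, Ravi & Tariq — 3 in total.

3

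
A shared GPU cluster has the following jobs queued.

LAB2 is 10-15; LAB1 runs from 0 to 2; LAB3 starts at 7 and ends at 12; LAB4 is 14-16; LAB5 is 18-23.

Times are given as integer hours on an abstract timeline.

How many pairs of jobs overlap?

Check each pair: they overlap iff neither finishes before the other starts.
Sorted by start: LAB1, LAB3, LAB2, LAB4, LAB5.
LAB3 starts after LAB1 ends; LAB1 is clear from here.
LAB2 starts before LAB3 ends → LAB3 and LAB2 overlap.
LAB4 starts after LAB3 ends; LAB3 is clear from here.
LAB4 starts before LAB2 ends → LAB2 and LAB4 overlap.
LAB5 starts after LAB2 ends.
LAB5 starts after LAB4 ends.
Overlapping pairs: LAB2 & LAB3, LAB2 & LAB4 — 2 in total.

2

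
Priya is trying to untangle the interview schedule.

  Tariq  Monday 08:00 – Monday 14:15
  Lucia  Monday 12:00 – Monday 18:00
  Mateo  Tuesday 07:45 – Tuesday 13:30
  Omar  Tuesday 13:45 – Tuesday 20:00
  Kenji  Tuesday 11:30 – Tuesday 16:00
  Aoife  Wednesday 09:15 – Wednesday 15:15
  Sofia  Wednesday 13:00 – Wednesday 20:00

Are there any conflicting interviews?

Yes

Sorted by start: Tariq, Lucia, Mateo, Kenji, Omar, Aoife, Sofia.
Lucia starts before Tariq ends → Tariq and Lucia overlap.
That's a conflict, so the schedule is not conflict-free.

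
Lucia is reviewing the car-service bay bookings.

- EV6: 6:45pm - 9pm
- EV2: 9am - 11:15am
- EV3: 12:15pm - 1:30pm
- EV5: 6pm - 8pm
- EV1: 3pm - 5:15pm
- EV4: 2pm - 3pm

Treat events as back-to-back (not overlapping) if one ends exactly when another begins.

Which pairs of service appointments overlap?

EV5 & EV6

Sorted by start: EV2, EV3, EV4, EV1, EV5, EV6.
EV3 starts after EV2 ends, so nothing later overlaps EV2 either.
EV4 starts after EV3 ends, so nothing later overlaps EV3 either.
EV1 starts exactly when EV4 ends (back-to-back, no overlap), so nothing later overlaps EV4 either.
EV5 starts after EV1 ends, so nothing later overlaps EV1 either.
EV6 starts before EV5 ends → EV5 and EV6 overlap.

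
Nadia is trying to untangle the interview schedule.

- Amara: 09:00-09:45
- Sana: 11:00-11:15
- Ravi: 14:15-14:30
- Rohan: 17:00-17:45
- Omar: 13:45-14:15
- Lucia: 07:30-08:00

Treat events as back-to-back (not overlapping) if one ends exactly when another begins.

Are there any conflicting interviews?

No

Check each pair: they overlap iff neither finishes before the other starts.
Sorted by start: Lucia, Amara, Sana, Omar, Ravi, Rohan.
Amara starts after Lucia ends — done with Lucia.
Sana starts after Amara ends — done with Amara.
Omar starts after Sana ends — done with Sana.
Ravi starts exactly when Omar ends (back-to-back, no overlap) — done with Omar.
Rohan starts after Ravi ends.
Every pair is clear; the schedule has no overlaps.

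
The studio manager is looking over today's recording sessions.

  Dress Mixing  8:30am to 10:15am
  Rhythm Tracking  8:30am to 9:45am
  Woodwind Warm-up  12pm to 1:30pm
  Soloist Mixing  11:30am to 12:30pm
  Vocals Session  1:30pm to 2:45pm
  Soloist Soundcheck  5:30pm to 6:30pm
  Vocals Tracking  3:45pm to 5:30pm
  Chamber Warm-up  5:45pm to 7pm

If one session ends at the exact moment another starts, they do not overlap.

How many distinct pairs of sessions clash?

3

Sorted by start: Dress Mixing, Rhythm Tracking, Soloist Mixing, Woodwind Warm-up, Vocals Session, Vocals Tracking, Soloist Soundcheck, Chamber Warm-up.
Rhythm Tracking starts before Dress Mixing ends → Dress Mixing and Rhythm Tracking overlap.
Soloist Mixing starts after Dress Mixing ends, so Dress Mixing has no further overlaps.
Soloist Mixing starts after Rhythm Tracking ends, so Rhythm Tracking has no further overlaps.
Woodwind Warm-up starts before Soloist Mixing ends → Soloist Mixing and Woodwind Warm-up overlap.
Vocals Session starts after Soloist Mixing ends, so Soloist Mixing has no further overlaps.
Vocals Session starts exactly when Woodwind Warm-up ends (back-to-back, no overlap), so Woodwind Warm-up has no further overlaps.
Vocals Tracking starts after Vocals Session ends, so Vocals Session has no further overlaps.
Soloist Soundcheck starts exactly when Vocals Tracking ends (back-to-back, no overlap), so Vocals Tracking has no further overlaps.
Chamber Warm-up starts before Soloist Soundcheck ends → Soloist Soundcheck and Chamber Warm-up overlap.
Overlapping pairs: Chamber Warm-up & Soloist Soundcheck, Dress Mixing & Rhythm Tracking, Soloist Mixing & Woodwind Warm-up — 3 in total.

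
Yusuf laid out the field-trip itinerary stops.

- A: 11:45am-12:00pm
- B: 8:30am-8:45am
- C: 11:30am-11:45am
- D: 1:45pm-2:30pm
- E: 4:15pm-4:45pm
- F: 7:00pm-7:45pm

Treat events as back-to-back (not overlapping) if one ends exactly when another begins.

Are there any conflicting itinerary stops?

Sorted by start: B, C, A, D, E, F.
C starts after B ends, so nothing later overlaps B either.
A starts exactly when C ends (back-to-back, no overlap), so nothing later overlaps C either.
D starts after A ends, so nothing later overlaps A either.
E starts after D ends, so nothing later overlaps D either.
F starts after E ends.
Every pair is clear; the schedule has no overlaps.

No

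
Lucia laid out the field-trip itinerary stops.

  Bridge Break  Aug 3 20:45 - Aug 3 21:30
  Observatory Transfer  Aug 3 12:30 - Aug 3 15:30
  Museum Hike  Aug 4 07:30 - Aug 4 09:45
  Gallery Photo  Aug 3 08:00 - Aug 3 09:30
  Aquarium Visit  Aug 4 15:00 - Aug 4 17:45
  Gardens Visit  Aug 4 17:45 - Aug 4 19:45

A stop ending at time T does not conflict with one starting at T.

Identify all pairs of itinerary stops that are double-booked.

no conflicts

Sorted by start: Gallery Photo, Observatory Transfer, Bridge Break, Museum Hike, Aquarium Visit, Gardens Visit.
Observatory Transfer starts after Gallery Photo ends — done with Gallery Photo.
Bridge Break starts after Observatory Transfer ends — done with Observatory Transfer.
Museum Hike starts after Bridge Break ends — done with Bridge Break.
Aquarium Visit starts after Museum Hike ends — done with Museum Hike.
Gardens Visit starts exactly when Aquarium Visit ends (back-to-back, no overlap).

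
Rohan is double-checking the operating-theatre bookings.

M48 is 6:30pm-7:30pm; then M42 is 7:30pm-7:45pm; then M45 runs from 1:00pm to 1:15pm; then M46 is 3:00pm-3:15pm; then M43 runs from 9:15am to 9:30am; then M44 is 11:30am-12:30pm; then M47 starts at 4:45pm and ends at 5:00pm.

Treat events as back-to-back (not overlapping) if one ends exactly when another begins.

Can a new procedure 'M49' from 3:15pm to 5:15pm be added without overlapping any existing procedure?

M43: ends 9:30am at or before M49 starts 3:15pm → clear.
M44: ends 12:30pm at or before M49 starts 3:15pm → clear.
M45: ends 1:15pm at or before M49 starts 3:15pm → clear.
M46: ends 3:15pm at or before M49 starts 3:15pm → clear.
M47: starts 4:45pm before M49 ends 5:15pm, and ends 5:00pm after M49 starts 3:15pm → overlap.
M48: starts 6:30pm at or after M49 ends 5:15pm → clear.
M42: starts 7:30pm at or after M49 ends 5:15pm → clear.
M49 overlaps M47.

No — it overlaps M47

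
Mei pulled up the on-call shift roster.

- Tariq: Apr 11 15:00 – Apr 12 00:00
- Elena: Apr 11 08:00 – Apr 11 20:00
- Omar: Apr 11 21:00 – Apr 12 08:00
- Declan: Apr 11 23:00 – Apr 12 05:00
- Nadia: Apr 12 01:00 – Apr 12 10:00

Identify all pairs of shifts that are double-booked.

Declan & Nadia, Declan & Omar, Declan & Tariq, Elena & Tariq, Nadia & Omar, Omar & Tariq

Sorted by start: Elena, Tariq, Omar, Declan, Nadia.
Tariq starts before Elena ends → Elena and Tariq overlap.
Omar starts after Elena ends; Elena is clear from here.
Omar starts before Tariq ends → Tariq and Omar overlap.
Declan starts before Tariq ends → Tariq and Declan overlap.
Nadia starts after Tariq ends.
Declan starts before Omar ends → Omar and Declan overlap.
Nadia starts before Omar ends → Omar and Nadia overlap.
Nadia starts before Declan ends → Declan and Nadia overlap.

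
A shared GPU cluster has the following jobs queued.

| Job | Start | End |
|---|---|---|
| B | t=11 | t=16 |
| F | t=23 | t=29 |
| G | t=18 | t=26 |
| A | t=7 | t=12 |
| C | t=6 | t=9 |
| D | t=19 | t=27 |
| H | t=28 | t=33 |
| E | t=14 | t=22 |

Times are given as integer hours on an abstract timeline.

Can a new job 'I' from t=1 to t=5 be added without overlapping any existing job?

C: starts t=6 at or after I ends t=5 → clear.
A: starts t=7 at or after I ends t=5 → clear.
B: starts t=11 at or after I ends t=5 → clear.
E: starts t=14 at or after I ends t=5 → clear.
G: starts t=18 at or after I ends t=5 → clear.
D: starts t=19 at or after I ends t=5 → clear.
F: starts t=23 at or after I ends t=5 → clear.
H: starts t=28 at or after I ends t=5 → clear.

Yes — the slot is free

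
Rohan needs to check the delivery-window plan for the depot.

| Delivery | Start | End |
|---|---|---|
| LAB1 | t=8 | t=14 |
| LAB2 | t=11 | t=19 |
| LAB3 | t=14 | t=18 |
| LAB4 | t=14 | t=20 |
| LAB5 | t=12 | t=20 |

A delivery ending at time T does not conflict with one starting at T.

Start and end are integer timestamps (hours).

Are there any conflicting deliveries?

Yes

Two intervals overlap when each starts before the other ends.
Sorted by start: LAB1, LAB2, LAB5, LAB3, LAB4.
LAB2 starts before LAB1 ends → LAB1 and LAB2 overlap.
That's a conflict, so the schedule is not conflict-free.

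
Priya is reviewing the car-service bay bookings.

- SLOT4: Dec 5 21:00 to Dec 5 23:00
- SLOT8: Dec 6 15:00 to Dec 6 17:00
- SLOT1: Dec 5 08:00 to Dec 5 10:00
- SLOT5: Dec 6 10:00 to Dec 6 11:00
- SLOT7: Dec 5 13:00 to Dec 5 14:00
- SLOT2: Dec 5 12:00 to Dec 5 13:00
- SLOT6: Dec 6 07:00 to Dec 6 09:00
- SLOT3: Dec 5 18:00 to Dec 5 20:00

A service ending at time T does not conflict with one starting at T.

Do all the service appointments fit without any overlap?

Check each pair: they overlap iff neither finishes before the other starts.
Sorted by start: SLOT1, SLOT2, SLOT7, SLOT3, SLOT4, SLOT6, SLOT5, SLOT8.
SLOT2 starts after SLOT1 ends — done with SLOT1.
SLOT7 starts exactly when SLOT2 ends (back-to-back, no overlap) — done with SLOT2.
SLOT3 starts after SLOT7 ends — done with SLOT7.
SLOT4 starts after SLOT3 ends — done with SLOT3.
SLOT6 starts after SLOT4 ends — done with SLOT4.
SLOT5 starts after SLOT6 ends — done with SLOT6.
SLOT8 starts after SLOT5 ends.
Every pair is clear; the schedule has no overlaps.

Yes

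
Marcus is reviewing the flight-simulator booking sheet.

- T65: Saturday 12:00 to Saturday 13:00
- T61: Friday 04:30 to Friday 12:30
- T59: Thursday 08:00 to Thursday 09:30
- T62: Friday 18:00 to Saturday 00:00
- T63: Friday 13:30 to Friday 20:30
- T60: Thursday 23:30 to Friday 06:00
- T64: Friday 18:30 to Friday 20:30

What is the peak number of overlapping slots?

3

Sweep the timeline, counting +1 at each start and −1 at each end (ends before starts at a tie):
Thursday 08:00 start T59 → 1
Thursday 09:30 end T59 → 0
Thursday 23:30 start T60 → 1
Friday 04:30 start T61 → 2
Friday 06:00 end T60 → 1
Friday 12:30 end T61 → 0
Friday 13:30 start T63 → 1
Friday 18:00 start T62 → 2
Friday 18:30 start T64 → 3
Friday 20:30 end T63 → 2
Friday 20:30 end T64 → 1
Saturday 00:00 end T62 → 0
Saturday 12:00 start T65 → 1
Saturday 13:00 end T65 → 0
Peak is 3, at Friday 18:30 (T62, T63, T64).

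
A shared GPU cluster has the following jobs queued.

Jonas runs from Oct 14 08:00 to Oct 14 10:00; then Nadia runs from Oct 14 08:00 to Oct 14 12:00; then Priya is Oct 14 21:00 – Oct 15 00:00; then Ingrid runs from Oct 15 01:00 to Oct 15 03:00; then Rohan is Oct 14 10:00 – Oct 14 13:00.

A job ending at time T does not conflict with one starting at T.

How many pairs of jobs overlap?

Sorted by start: Jonas, Nadia, Rohan, Priya, Ingrid.
Nadia starts before Jonas ends → Jonas and Nadia overlap.
Rohan starts exactly when Jonas ends (back-to-back, no overlap), so nothing later overlaps Jonas either.
Rohan starts before Nadia ends → Nadia and Rohan overlap.
Priya starts after Nadia ends, so nothing later overlaps Nadia either.
Priya starts after Rohan ends, so nothing later overlaps Rohan either.
Ingrid starts after Priya ends.
Overlapping pairs: Jonas & Nadia, Nadia & Rohan — 2 in total.

2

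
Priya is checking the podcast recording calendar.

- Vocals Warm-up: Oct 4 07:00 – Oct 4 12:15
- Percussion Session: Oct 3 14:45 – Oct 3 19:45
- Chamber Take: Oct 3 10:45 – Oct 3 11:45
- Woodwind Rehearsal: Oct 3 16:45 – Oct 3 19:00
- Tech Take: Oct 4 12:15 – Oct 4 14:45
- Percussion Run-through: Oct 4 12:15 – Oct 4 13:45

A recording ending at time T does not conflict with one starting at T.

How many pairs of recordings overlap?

2

Sorted by start: Chamber Take, Percussion Session, Woodwind Rehearsal, Vocals Warm-up, Tech Take, Percussion Run-through.
Percussion Session starts after Chamber Take ends — done with Chamber Take.
Woodwind Rehearsal starts before Percussion Session ends → Percussion Session and Woodwind Rehearsal overlap.
Vocals Warm-up starts after Percussion Session ends — done with Percussion Session.
Vocals Warm-up starts after Woodwind Rehearsal ends — done with Woodwind Rehearsal.
Tech Take starts exactly when Vocals Warm-up ends (back-to-back, no overlap) — done with Vocals Warm-up.
Percussion Run-through starts before Tech Take ends → Tech Take and Percussion Run-through overlap.
Overlapping pairs: Percussion Run-through & Tech Take, Percussion Session & Woodwind Rehearsal — 2 in total.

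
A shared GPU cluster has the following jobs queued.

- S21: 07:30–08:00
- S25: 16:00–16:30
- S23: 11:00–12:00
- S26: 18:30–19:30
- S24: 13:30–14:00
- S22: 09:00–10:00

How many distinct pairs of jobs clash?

0

Sorted by start: S21, S22, S23, S24, S25, S26.
S22 starts after S21 ends — done with S21.
S23 starts after S22 ends — done with S22.
S24 starts after S23 ends — done with S23.
S25 starts after S24 ends — done with S24.
S26 starts after S25 ends.
No pair overlaps.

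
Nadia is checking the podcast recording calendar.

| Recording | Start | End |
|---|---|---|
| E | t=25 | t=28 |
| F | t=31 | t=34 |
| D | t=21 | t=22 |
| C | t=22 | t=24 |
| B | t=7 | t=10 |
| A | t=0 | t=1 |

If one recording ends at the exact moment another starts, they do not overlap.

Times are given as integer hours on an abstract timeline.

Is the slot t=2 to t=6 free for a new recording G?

A: ends t=1 at or before G starts t=2 → clear.
B: starts t=7 at or after G ends t=6 → clear.
D: starts t=21 at or after G ends t=6 → clear.
C: starts t=22 at or after G ends t=6 → clear.
E: starts t=25 at or after G ends t=6 → clear.
F: starts t=31 at or after G ends t=6 → clear.

Yes — the slot is free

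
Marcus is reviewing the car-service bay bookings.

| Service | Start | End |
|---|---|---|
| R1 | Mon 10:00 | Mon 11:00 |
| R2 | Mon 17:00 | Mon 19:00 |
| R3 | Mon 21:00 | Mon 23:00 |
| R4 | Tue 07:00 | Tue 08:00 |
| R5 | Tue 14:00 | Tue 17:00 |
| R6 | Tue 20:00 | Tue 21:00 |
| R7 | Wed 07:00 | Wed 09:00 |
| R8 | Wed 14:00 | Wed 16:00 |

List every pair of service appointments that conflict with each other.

Sorted by start: R1, R2, R3, R4, R5, R6, R7, R8.
R2 starts after R1 ends; R1 is clear from here.
R3 starts after R2 ends; R2 is clear from here.
R4 starts after R3 ends; R3 is clear from here.
R5 starts after R4 ends; R4 is clear from here.
R6 starts after R5 ends; R5 is clear from here.
R7 starts after R6 ends; R6 is clear from here.
R8 starts after R7 ends.

no overlapping pairs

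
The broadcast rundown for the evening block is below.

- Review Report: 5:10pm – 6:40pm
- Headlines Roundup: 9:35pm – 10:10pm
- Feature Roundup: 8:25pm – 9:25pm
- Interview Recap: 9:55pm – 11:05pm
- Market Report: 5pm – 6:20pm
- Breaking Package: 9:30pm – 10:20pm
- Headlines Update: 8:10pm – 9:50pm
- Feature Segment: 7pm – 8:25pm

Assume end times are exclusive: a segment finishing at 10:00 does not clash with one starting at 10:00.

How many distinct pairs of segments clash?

8

Sorted by start: Market Report, Review Report, Feature Segment, Headlines Update, Feature Roundup, Breaking Package, Headlines Roundup, Interview Recap.
Review Report starts before Market Report ends → Market Report and Review Report overlap.
Feature Segment starts after Market Report ends, so nothing later overlaps Market Report either.
Feature Segment starts after Review Report ends, so nothing later overlaps Review Report either.
Headlines Update starts before Feature Segment ends → Feature Segment and Headlines Update overlap.
Feature Roundup starts exactly when Feature Segment ends (back-to-back, no overlap), so nothing later overlaps Feature Segment either.
Feature Roundup starts before Headlines Update ends → Headlines Update and Feature Roundup overlap.
Breaking Package starts before Headlines Update ends → Headlines Update and Breaking Package overlap.
Headlines Roundup starts before Headlines Update ends → Headlines Update and Headlines Roundup overlap.
Interview Recap starts after Headlines Update ends.
Breaking Package starts after Feature Roundup ends, so nothing later overlaps Feature Roundup either.
Headlines Roundup starts before Breaking Package ends → Breaking Package and Headlines Roundup overlap.
Interview Recap starts before Breaking Package ends → Breaking Package and Interview Recap overlap.
Interview Recap starts before Headlines Roundup ends → Headlines Roundup and Interview Recap overlap.
Overlapping pairs: Breaking Package & Headlines Roundup, Breaking Package & Headlines Update, Breaking Package & Interview Recap, Feature Roundup & Headlines Update, Feature Segment & Headlines Update, Headlines Roundup & Headlines Update, Headlines Roundup & Interview Recap, Market Report & Review Report — 8 in total.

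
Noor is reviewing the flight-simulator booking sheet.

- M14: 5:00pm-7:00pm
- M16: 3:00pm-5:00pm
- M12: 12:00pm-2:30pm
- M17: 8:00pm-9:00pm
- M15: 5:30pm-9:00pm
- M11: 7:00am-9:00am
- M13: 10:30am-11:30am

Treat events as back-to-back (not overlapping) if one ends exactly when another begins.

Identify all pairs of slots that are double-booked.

Sorted by start: M11, M13, M12, M16, M14, M15, M17.
M13 starts after M11 ends, so nothing later overlaps M11 either.
M12 starts after M13 ends, so nothing later overlaps M13 either.
M16 starts after M12 ends, so nothing later overlaps M12 either.
M14 starts exactly when M16 ends (back-to-back, no overlap), so nothing later overlaps M16 either.
M15 starts before M14 ends → M14 and M15 overlap.
M17 starts after M14 ends.
M17 starts before M15 ends → M15 and M17 overlap.

M14 & M15, M15 & M17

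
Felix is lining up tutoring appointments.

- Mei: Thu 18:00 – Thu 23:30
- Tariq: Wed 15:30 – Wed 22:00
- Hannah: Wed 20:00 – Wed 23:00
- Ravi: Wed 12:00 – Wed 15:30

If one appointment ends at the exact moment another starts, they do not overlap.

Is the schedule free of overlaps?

No

Sorted by start: Ravi, Tariq, Hannah, Mei.
Tariq starts exactly when Ravi ends (back-to-back, no overlap), so Ravi has no further overlaps.
Hannah starts before Tariq ends → Tariq and Hannah overlap.
That's a conflict, so the schedule is not conflict-free.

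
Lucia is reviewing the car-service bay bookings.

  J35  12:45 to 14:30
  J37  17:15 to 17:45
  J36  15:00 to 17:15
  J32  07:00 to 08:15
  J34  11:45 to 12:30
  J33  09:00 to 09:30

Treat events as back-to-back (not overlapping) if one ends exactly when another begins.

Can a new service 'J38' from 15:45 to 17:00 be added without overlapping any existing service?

No — it overlaps J36

J32: ends 08:15 at or before J38 starts 15:45 → clear.
J33: ends 09:30 at or before J38 starts 15:45 → clear.
J34: ends 12:30 at or before J38 starts 15:45 → clear.
J35: ends 14:30 at or before J38 starts 15:45 → clear.
J36: starts 15:00 before J38 ends 17:00, and ends 17:15 after J38 starts 15:45 → overlap.
J37: starts 17:15 at or after J38 ends 17:00 → clear.
J38 overlaps J36.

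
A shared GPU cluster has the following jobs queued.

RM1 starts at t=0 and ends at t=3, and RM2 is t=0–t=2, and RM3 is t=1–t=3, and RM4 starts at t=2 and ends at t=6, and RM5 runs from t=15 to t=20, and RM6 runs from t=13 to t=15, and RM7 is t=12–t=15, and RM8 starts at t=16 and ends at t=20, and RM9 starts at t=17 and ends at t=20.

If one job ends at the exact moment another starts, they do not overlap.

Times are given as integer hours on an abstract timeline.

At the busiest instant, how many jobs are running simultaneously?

3

Sort all start/end points and keep a running count:
t=0 start RM1 → 1
t=0 start RM2 → 2
t=1 start RM3 → 3
t=2 end RM2 → 2
t=2 start RM4 → 3
t=3 end RM1 → 2
t=3 end RM3 → 1
t=6 end RM4 → 0
t=12 start RM7 → 1
t=13 start RM6 → 2
t=15 end RM6 → 1
t=15 end RM7 → 0
t=15 start RM5 → 1
t=16 start RM8 → 2
t=17 start RM9 → 3
t=20 end RM5 → 2
t=20 end RM8 → 1
t=20 end RM9 → 0
Peak is 3, at t=1 (RM1, RM2, RM3).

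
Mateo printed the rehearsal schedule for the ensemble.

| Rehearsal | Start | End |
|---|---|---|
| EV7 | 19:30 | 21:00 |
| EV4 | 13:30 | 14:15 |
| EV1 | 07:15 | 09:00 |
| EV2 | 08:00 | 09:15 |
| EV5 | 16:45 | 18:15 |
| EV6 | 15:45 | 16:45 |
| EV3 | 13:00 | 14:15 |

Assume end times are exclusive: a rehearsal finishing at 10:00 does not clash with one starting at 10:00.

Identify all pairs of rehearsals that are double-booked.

Sorted by start: EV1, EV2, EV3, EV4, EV6, EV5, EV7.
EV2 starts before EV1 ends → EV1 and EV2 overlap.
EV3 starts after EV1 ends, so EV1 has no further overlaps.
EV3 starts after EV2 ends, so EV2 has no further overlaps.
EV4 starts before EV3 ends → EV3 and EV4 overlap.
EV6 starts after EV3 ends, so EV3 has no further overlaps.
EV6 starts after EV4 ends, so EV4 has no further overlaps.
EV5 starts exactly when EV6 ends (back-to-back, no overlap), so EV6 has no further overlaps.
EV7 starts after EV5 ends.

EV1 & EV2, EV3 & EV4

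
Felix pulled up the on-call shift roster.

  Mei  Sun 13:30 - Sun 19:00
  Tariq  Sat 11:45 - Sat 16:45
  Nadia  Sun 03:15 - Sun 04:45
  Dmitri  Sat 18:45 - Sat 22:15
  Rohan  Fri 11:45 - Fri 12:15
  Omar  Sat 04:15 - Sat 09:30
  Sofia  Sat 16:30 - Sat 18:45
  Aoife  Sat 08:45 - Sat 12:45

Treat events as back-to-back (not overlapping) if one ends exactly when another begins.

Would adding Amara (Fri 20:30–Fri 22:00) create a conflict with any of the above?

No — it doesn't clash with anything

Rohan: ends Fri 12:15 at or before Amara starts Fri 20:30 → clear.
Omar: starts Sat 04:15 at or after Amara ends Fri 22:00 → clear.
Aoife: starts Sat 08:45 at or after Amara ends Fri 22:00 → clear.
Tariq: starts Sat 11:45 at or after Amara ends Fri 22:00 → clear.
Sofia: starts Sat 16:30 at or after Amara ends Fri 22:00 → clear.
Dmitri: starts Sat 18:45 at or after Amara ends Fri 22:00 → clear.
Nadia: starts Sun 03:15 at or after Amara ends Fri 22:00 → clear.
Mei: starts Sun 13:30 at or after Amara ends Fri 22:00 → clear.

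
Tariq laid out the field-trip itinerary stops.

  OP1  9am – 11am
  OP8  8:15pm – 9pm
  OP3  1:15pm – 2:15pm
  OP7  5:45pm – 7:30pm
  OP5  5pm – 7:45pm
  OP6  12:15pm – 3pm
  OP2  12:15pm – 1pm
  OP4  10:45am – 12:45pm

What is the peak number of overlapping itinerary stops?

3

Sort all start/end points and keep a running count:
9am start OP1 → 1
10:45am start OP4 → 2
11am end OP1 → 1
12:15pm start OP2 → 2
12:15pm start OP6 → 3
12:45pm end OP4 → 2
1pm end OP2 → 1
1:15pm start OP3 → 2
2:15pm end OP3 → 1
3pm end OP6 → 0
5pm start OP5 → 1
5:45pm start OP7 → 2
7:30pm end OP7 → 1
7:45pm end OP5 → 0
8:15pm start OP8 → 1
9pm end OP8 → 0
Peak is 3, at 12:15pm (OP2, OP4, OP6).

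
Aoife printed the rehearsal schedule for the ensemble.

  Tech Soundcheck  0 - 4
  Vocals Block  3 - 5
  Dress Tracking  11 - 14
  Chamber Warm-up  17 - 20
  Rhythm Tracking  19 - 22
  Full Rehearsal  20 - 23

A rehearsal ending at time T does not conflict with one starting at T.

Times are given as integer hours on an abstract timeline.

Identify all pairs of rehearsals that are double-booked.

Chamber Warm-up & Rhythm Tracking, Full Rehearsal & Rhythm Tracking, Tech Soundcheck & Vocals Block

Sorted by start: Tech Soundcheck, Vocals Block, Dress Tracking, Chamber Warm-up, Rhythm Tracking, Full Rehearsal.
Vocals Block starts before Tech Soundcheck ends → Tech Soundcheck and Vocals Block overlap.
Dress Tracking starts after Tech Soundcheck ends, so nothing later overlaps Tech Soundcheck either.
Dress Tracking starts after Vocals Block ends, so nothing later overlaps Vocals Block either.
Chamber Warm-up starts after Dress Tracking ends, so nothing later overlaps Dress Tracking either.
Rhythm Tracking starts before Chamber Warm-up ends → Chamber Warm-up and Rhythm Tracking overlap.
Full Rehearsal starts exactly when Chamber Warm-up ends (back-to-back, no overlap).
Full Rehearsal starts before Rhythm Tracking ends → Rhythm Tracking and Full Rehearsal overlap.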